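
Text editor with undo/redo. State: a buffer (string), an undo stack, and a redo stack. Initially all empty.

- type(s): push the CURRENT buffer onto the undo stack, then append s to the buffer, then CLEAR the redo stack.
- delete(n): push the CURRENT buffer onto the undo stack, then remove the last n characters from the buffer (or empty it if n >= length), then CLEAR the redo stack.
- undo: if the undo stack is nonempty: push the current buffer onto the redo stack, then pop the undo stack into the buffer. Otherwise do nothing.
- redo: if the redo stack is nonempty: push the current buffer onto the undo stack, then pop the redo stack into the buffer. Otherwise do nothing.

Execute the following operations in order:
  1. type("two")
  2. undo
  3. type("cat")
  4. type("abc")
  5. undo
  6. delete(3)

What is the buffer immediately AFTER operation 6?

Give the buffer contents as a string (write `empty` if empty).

After op 1 (type): buf='two' undo_depth=1 redo_depth=0
After op 2 (undo): buf='(empty)' undo_depth=0 redo_depth=1
After op 3 (type): buf='cat' undo_depth=1 redo_depth=0
After op 4 (type): buf='catabc' undo_depth=2 redo_depth=0
After op 5 (undo): buf='cat' undo_depth=1 redo_depth=1
After op 6 (delete): buf='(empty)' undo_depth=2 redo_depth=0

Answer: empty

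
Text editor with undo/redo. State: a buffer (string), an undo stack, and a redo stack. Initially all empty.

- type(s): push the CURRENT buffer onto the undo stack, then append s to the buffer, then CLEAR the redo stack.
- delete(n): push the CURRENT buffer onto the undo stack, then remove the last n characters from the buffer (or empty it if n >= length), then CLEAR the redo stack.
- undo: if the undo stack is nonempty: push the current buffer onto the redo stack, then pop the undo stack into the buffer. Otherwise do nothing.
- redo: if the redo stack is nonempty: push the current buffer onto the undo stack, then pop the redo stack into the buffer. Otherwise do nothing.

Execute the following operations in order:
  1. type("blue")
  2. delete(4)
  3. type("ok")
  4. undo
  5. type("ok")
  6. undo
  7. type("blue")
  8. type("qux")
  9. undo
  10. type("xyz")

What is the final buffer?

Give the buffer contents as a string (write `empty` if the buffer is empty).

Answer: bluexyz

Derivation:
After op 1 (type): buf='blue' undo_depth=1 redo_depth=0
After op 2 (delete): buf='(empty)' undo_depth=2 redo_depth=0
After op 3 (type): buf='ok' undo_depth=3 redo_depth=0
After op 4 (undo): buf='(empty)' undo_depth=2 redo_depth=1
After op 5 (type): buf='ok' undo_depth=3 redo_depth=0
After op 6 (undo): buf='(empty)' undo_depth=2 redo_depth=1
After op 7 (type): buf='blue' undo_depth=3 redo_depth=0
After op 8 (type): buf='bluequx' undo_depth=4 redo_depth=0
After op 9 (undo): buf='blue' undo_depth=3 redo_depth=1
After op 10 (type): buf='bluexyz' undo_depth=4 redo_depth=0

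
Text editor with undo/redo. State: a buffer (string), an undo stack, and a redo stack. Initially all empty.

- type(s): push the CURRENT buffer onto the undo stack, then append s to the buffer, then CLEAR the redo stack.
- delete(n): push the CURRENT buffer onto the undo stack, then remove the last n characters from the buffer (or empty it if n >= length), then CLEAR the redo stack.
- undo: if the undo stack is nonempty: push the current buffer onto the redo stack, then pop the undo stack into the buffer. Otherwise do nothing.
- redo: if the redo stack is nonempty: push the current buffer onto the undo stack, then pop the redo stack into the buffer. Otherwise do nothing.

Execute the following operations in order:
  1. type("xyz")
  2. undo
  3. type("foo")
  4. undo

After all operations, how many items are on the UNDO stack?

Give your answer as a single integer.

Answer: 0

Derivation:
After op 1 (type): buf='xyz' undo_depth=1 redo_depth=0
After op 2 (undo): buf='(empty)' undo_depth=0 redo_depth=1
After op 3 (type): buf='foo' undo_depth=1 redo_depth=0
After op 4 (undo): buf='(empty)' undo_depth=0 redo_depth=1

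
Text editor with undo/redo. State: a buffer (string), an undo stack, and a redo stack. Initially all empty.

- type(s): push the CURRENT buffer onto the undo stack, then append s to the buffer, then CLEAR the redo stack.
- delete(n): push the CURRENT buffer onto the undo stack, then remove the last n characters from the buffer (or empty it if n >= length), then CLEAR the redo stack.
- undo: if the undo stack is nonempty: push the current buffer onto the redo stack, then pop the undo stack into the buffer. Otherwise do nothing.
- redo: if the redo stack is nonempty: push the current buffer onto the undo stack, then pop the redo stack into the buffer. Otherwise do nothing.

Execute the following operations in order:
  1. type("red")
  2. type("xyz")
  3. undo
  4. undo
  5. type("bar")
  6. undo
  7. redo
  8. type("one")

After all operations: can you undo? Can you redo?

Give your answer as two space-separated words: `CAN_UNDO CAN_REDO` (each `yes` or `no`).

After op 1 (type): buf='red' undo_depth=1 redo_depth=0
After op 2 (type): buf='redxyz' undo_depth=2 redo_depth=0
After op 3 (undo): buf='red' undo_depth=1 redo_depth=1
After op 4 (undo): buf='(empty)' undo_depth=0 redo_depth=2
After op 5 (type): buf='bar' undo_depth=1 redo_depth=0
After op 6 (undo): buf='(empty)' undo_depth=0 redo_depth=1
After op 7 (redo): buf='bar' undo_depth=1 redo_depth=0
After op 8 (type): buf='barone' undo_depth=2 redo_depth=0

Answer: yes no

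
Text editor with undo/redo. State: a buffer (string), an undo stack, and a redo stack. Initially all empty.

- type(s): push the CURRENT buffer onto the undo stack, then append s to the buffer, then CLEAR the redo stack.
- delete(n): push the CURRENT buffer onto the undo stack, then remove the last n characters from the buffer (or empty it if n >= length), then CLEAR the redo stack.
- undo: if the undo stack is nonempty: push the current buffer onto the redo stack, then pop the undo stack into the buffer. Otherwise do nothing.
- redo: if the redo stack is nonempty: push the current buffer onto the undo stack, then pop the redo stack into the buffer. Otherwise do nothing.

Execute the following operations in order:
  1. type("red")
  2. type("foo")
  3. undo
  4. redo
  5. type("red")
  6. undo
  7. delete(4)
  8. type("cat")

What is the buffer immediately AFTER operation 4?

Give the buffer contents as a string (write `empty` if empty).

Answer: redfoo

Derivation:
After op 1 (type): buf='red' undo_depth=1 redo_depth=0
After op 2 (type): buf='redfoo' undo_depth=2 redo_depth=0
After op 3 (undo): buf='red' undo_depth=1 redo_depth=1
After op 4 (redo): buf='redfoo' undo_depth=2 redo_depth=0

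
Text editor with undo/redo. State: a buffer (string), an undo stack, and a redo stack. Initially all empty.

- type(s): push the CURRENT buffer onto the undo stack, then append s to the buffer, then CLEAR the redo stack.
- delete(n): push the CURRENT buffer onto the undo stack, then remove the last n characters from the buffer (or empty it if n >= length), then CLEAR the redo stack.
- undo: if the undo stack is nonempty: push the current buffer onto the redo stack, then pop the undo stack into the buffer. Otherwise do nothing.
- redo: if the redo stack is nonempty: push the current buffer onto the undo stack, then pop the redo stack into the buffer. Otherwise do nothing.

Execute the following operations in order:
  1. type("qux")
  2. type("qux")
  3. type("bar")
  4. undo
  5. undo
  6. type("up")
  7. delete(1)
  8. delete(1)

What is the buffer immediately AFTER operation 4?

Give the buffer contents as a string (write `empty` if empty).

Answer: quxqux

Derivation:
After op 1 (type): buf='qux' undo_depth=1 redo_depth=0
After op 2 (type): buf='quxqux' undo_depth=2 redo_depth=0
After op 3 (type): buf='quxquxbar' undo_depth=3 redo_depth=0
After op 4 (undo): buf='quxqux' undo_depth=2 redo_depth=1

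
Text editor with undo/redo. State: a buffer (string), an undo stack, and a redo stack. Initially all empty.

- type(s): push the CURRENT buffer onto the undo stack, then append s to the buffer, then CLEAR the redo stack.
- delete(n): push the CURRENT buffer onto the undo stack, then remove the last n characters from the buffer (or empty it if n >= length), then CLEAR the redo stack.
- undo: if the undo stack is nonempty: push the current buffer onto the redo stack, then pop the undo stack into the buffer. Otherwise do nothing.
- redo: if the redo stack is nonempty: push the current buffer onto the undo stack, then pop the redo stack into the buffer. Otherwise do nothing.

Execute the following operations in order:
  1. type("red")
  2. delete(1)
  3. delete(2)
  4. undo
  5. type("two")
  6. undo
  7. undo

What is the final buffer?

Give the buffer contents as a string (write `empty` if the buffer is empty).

After op 1 (type): buf='red' undo_depth=1 redo_depth=0
After op 2 (delete): buf='re' undo_depth=2 redo_depth=0
After op 3 (delete): buf='(empty)' undo_depth=3 redo_depth=0
After op 4 (undo): buf='re' undo_depth=2 redo_depth=1
After op 5 (type): buf='retwo' undo_depth=3 redo_depth=0
After op 6 (undo): buf='re' undo_depth=2 redo_depth=1
After op 7 (undo): buf='red' undo_depth=1 redo_depth=2

Answer: red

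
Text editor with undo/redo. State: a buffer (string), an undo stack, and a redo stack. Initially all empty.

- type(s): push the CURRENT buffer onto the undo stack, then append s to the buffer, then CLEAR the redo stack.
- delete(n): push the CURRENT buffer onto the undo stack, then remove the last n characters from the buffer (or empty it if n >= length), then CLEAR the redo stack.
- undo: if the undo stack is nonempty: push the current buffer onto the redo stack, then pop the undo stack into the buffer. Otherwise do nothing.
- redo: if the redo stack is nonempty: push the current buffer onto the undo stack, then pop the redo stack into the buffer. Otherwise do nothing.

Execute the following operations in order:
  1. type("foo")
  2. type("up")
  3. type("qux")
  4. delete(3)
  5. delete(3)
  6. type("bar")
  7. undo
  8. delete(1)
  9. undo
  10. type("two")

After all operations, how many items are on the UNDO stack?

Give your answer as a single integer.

Answer: 6

Derivation:
After op 1 (type): buf='foo' undo_depth=1 redo_depth=0
After op 2 (type): buf='fooup' undo_depth=2 redo_depth=0
After op 3 (type): buf='fooupqux' undo_depth=3 redo_depth=0
After op 4 (delete): buf='fooup' undo_depth=4 redo_depth=0
After op 5 (delete): buf='fo' undo_depth=5 redo_depth=0
After op 6 (type): buf='fobar' undo_depth=6 redo_depth=0
After op 7 (undo): buf='fo' undo_depth=5 redo_depth=1
After op 8 (delete): buf='f' undo_depth=6 redo_depth=0
After op 9 (undo): buf='fo' undo_depth=5 redo_depth=1
After op 10 (type): buf='fotwo' undo_depth=6 redo_depth=0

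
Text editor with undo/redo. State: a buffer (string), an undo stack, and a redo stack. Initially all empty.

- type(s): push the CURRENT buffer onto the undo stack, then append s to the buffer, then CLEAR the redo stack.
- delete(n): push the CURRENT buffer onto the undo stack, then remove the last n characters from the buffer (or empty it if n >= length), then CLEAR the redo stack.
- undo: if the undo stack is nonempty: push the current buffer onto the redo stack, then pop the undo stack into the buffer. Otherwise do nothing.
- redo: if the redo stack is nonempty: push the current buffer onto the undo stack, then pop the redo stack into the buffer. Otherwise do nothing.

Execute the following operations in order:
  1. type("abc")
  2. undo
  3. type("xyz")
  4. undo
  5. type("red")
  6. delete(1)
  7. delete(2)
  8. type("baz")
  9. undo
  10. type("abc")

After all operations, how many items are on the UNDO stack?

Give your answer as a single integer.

Answer: 4

Derivation:
After op 1 (type): buf='abc' undo_depth=1 redo_depth=0
After op 2 (undo): buf='(empty)' undo_depth=0 redo_depth=1
After op 3 (type): buf='xyz' undo_depth=1 redo_depth=0
After op 4 (undo): buf='(empty)' undo_depth=0 redo_depth=1
After op 5 (type): buf='red' undo_depth=1 redo_depth=0
After op 6 (delete): buf='re' undo_depth=2 redo_depth=0
After op 7 (delete): buf='(empty)' undo_depth=3 redo_depth=0
After op 8 (type): buf='baz' undo_depth=4 redo_depth=0
After op 9 (undo): buf='(empty)' undo_depth=3 redo_depth=1
After op 10 (type): buf='abc' undo_depth=4 redo_depth=0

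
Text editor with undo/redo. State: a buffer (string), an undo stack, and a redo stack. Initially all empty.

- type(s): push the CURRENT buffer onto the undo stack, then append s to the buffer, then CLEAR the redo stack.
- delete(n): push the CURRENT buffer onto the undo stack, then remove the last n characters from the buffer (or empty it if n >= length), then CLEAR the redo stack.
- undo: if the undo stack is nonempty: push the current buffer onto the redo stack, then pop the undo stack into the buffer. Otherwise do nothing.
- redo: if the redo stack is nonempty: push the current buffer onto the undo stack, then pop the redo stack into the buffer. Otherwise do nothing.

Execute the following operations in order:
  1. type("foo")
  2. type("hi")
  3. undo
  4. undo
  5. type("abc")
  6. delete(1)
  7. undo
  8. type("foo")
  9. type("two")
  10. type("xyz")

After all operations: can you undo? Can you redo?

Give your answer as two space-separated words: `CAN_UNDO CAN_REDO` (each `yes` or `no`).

Answer: yes no

Derivation:
After op 1 (type): buf='foo' undo_depth=1 redo_depth=0
After op 2 (type): buf='foohi' undo_depth=2 redo_depth=0
After op 3 (undo): buf='foo' undo_depth=1 redo_depth=1
After op 4 (undo): buf='(empty)' undo_depth=0 redo_depth=2
After op 5 (type): buf='abc' undo_depth=1 redo_depth=0
After op 6 (delete): buf='ab' undo_depth=2 redo_depth=0
After op 7 (undo): buf='abc' undo_depth=1 redo_depth=1
After op 8 (type): buf='abcfoo' undo_depth=2 redo_depth=0
After op 9 (type): buf='abcfootwo' undo_depth=3 redo_depth=0
After op 10 (type): buf='abcfootwoxyz' undo_depth=4 redo_depth=0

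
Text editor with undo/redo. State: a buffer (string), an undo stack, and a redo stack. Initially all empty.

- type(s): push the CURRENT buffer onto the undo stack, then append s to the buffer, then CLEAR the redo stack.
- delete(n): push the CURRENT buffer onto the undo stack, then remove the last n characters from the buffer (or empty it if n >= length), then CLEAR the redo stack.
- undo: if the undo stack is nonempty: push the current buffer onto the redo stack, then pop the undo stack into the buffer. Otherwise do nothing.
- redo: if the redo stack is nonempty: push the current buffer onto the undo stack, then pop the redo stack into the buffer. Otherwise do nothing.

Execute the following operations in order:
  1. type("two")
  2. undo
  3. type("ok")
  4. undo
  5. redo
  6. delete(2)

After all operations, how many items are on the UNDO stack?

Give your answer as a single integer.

After op 1 (type): buf='two' undo_depth=1 redo_depth=0
After op 2 (undo): buf='(empty)' undo_depth=0 redo_depth=1
After op 3 (type): buf='ok' undo_depth=1 redo_depth=0
After op 4 (undo): buf='(empty)' undo_depth=0 redo_depth=1
After op 5 (redo): buf='ok' undo_depth=1 redo_depth=0
After op 6 (delete): buf='(empty)' undo_depth=2 redo_depth=0

Answer: 2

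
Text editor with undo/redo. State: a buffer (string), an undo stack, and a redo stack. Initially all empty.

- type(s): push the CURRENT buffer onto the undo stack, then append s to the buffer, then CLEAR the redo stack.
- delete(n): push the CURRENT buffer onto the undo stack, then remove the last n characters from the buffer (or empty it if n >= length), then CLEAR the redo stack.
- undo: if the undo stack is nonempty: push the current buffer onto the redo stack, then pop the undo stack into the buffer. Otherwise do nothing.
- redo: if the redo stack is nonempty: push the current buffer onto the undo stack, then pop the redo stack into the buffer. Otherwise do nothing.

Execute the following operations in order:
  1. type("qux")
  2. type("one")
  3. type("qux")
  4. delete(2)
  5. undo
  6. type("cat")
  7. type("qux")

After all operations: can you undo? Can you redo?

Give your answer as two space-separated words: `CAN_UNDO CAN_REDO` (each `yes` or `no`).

Answer: yes no

Derivation:
After op 1 (type): buf='qux' undo_depth=1 redo_depth=0
After op 2 (type): buf='quxone' undo_depth=2 redo_depth=0
After op 3 (type): buf='quxonequx' undo_depth=3 redo_depth=0
After op 4 (delete): buf='quxoneq' undo_depth=4 redo_depth=0
After op 5 (undo): buf='quxonequx' undo_depth=3 redo_depth=1
After op 6 (type): buf='quxonequxcat' undo_depth=4 redo_depth=0
After op 7 (type): buf='quxonequxcatqux' undo_depth=5 redo_depth=0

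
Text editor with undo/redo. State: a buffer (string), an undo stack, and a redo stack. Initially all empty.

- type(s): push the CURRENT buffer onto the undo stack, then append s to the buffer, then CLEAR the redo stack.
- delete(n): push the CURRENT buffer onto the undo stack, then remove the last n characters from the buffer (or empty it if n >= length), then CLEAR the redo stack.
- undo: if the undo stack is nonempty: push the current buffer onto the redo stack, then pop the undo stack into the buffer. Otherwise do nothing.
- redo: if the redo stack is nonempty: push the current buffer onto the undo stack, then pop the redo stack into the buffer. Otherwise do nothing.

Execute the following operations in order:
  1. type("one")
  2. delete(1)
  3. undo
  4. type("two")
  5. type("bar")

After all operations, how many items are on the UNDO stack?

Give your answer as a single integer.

Answer: 3

Derivation:
After op 1 (type): buf='one' undo_depth=1 redo_depth=0
After op 2 (delete): buf='on' undo_depth=2 redo_depth=0
After op 3 (undo): buf='one' undo_depth=1 redo_depth=1
After op 4 (type): buf='onetwo' undo_depth=2 redo_depth=0
After op 5 (type): buf='onetwobar' undo_depth=3 redo_depth=0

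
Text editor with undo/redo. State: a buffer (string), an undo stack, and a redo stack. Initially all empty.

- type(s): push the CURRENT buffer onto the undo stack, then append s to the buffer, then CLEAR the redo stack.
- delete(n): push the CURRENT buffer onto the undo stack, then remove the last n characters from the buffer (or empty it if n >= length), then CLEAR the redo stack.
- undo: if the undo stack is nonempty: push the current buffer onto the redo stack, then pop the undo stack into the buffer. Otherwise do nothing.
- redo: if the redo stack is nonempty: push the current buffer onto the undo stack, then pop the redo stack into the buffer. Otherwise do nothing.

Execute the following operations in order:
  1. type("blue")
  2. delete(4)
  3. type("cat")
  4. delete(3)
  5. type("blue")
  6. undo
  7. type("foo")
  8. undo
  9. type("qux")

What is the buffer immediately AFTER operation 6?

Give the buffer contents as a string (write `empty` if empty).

After op 1 (type): buf='blue' undo_depth=1 redo_depth=0
After op 2 (delete): buf='(empty)' undo_depth=2 redo_depth=0
After op 3 (type): buf='cat' undo_depth=3 redo_depth=0
After op 4 (delete): buf='(empty)' undo_depth=4 redo_depth=0
After op 5 (type): buf='blue' undo_depth=5 redo_depth=0
After op 6 (undo): buf='(empty)' undo_depth=4 redo_depth=1

Answer: empty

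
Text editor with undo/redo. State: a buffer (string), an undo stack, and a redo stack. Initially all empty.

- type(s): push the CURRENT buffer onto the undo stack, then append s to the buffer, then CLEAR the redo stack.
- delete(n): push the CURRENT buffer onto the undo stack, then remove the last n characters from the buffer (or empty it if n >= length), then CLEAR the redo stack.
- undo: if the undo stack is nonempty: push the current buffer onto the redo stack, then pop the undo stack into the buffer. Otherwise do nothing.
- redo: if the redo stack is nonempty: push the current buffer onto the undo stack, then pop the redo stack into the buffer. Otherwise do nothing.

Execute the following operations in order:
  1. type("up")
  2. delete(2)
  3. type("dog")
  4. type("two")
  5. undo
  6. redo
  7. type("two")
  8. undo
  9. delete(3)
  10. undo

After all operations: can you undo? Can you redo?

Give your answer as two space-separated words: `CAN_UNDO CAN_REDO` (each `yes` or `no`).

Answer: yes yes

Derivation:
After op 1 (type): buf='up' undo_depth=1 redo_depth=0
After op 2 (delete): buf='(empty)' undo_depth=2 redo_depth=0
After op 3 (type): buf='dog' undo_depth=3 redo_depth=0
After op 4 (type): buf='dogtwo' undo_depth=4 redo_depth=0
After op 5 (undo): buf='dog' undo_depth=3 redo_depth=1
After op 6 (redo): buf='dogtwo' undo_depth=4 redo_depth=0
After op 7 (type): buf='dogtwotwo' undo_depth=5 redo_depth=0
After op 8 (undo): buf='dogtwo' undo_depth=4 redo_depth=1
After op 9 (delete): buf='dog' undo_depth=5 redo_depth=0
After op 10 (undo): buf='dogtwo' undo_depth=4 redo_depth=1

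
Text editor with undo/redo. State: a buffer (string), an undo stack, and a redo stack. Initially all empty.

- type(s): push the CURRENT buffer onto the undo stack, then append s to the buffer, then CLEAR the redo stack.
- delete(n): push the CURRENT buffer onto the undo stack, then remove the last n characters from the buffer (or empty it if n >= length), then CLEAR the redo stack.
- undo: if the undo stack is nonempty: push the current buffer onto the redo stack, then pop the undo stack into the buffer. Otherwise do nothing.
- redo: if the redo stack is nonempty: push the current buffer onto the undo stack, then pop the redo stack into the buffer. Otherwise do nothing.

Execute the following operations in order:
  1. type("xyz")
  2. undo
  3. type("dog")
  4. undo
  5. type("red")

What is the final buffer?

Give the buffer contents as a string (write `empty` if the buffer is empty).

After op 1 (type): buf='xyz' undo_depth=1 redo_depth=0
After op 2 (undo): buf='(empty)' undo_depth=0 redo_depth=1
After op 3 (type): buf='dog' undo_depth=1 redo_depth=0
After op 4 (undo): buf='(empty)' undo_depth=0 redo_depth=1
After op 5 (type): buf='red' undo_depth=1 redo_depth=0

Answer: red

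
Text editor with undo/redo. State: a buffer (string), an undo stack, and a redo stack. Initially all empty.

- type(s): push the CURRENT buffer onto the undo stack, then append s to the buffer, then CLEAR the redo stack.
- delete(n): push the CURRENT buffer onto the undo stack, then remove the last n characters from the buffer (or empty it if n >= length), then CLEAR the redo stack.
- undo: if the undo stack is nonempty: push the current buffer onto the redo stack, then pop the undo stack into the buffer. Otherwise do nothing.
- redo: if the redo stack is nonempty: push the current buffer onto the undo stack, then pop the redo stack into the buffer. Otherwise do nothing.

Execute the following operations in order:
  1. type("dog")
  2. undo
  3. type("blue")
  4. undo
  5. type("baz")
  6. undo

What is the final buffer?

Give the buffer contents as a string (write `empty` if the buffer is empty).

Answer: empty

Derivation:
After op 1 (type): buf='dog' undo_depth=1 redo_depth=0
After op 2 (undo): buf='(empty)' undo_depth=0 redo_depth=1
After op 3 (type): buf='blue' undo_depth=1 redo_depth=0
After op 4 (undo): buf='(empty)' undo_depth=0 redo_depth=1
After op 5 (type): buf='baz' undo_depth=1 redo_depth=0
After op 6 (undo): buf='(empty)' undo_depth=0 redo_depth=1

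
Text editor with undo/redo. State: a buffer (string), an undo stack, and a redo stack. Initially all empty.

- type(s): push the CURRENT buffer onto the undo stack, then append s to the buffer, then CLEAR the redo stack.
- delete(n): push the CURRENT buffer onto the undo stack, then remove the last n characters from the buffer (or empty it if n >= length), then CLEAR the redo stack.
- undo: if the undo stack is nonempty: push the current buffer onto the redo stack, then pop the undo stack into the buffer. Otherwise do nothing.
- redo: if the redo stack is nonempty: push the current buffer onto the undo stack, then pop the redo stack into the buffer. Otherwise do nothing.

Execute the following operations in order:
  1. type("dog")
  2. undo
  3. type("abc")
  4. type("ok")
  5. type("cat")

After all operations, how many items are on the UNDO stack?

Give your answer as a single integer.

Answer: 3

Derivation:
After op 1 (type): buf='dog' undo_depth=1 redo_depth=0
After op 2 (undo): buf='(empty)' undo_depth=0 redo_depth=1
After op 3 (type): buf='abc' undo_depth=1 redo_depth=0
After op 4 (type): buf='abcok' undo_depth=2 redo_depth=0
After op 5 (type): buf='abcokcat' undo_depth=3 redo_depth=0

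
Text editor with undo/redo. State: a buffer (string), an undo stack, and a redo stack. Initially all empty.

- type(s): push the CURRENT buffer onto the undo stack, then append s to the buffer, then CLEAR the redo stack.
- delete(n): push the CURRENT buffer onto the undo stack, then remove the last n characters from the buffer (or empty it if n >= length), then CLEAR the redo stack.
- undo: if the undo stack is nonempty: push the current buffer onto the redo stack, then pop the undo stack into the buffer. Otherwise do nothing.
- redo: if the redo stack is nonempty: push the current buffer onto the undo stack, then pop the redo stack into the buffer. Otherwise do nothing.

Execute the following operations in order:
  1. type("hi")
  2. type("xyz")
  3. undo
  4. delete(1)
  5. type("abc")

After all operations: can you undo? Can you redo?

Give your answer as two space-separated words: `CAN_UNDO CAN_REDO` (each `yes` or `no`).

After op 1 (type): buf='hi' undo_depth=1 redo_depth=0
After op 2 (type): buf='hixyz' undo_depth=2 redo_depth=0
After op 3 (undo): buf='hi' undo_depth=1 redo_depth=1
After op 4 (delete): buf='h' undo_depth=2 redo_depth=0
After op 5 (type): buf='habc' undo_depth=3 redo_depth=0

Answer: yes no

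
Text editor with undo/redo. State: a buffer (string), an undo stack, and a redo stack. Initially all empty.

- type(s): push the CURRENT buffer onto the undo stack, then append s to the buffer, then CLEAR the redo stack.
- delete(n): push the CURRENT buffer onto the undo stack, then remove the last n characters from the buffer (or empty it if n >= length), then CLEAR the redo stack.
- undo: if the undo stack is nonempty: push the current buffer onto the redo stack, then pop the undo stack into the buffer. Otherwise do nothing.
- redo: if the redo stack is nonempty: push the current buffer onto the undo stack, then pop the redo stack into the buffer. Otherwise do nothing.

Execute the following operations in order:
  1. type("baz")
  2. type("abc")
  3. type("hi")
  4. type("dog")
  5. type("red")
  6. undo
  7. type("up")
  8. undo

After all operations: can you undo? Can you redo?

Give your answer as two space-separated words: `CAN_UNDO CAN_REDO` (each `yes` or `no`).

After op 1 (type): buf='baz' undo_depth=1 redo_depth=0
After op 2 (type): buf='bazabc' undo_depth=2 redo_depth=0
After op 3 (type): buf='bazabchi' undo_depth=3 redo_depth=0
After op 4 (type): buf='bazabchidog' undo_depth=4 redo_depth=0
After op 5 (type): buf='bazabchidogred' undo_depth=5 redo_depth=0
After op 6 (undo): buf='bazabchidog' undo_depth=4 redo_depth=1
After op 7 (type): buf='bazabchidogup' undo_depth=5 redo_depth=0
After op 8 (undo): buf='bazabchidog' undo_depth=4 redo_depth=1

Answer: yes yes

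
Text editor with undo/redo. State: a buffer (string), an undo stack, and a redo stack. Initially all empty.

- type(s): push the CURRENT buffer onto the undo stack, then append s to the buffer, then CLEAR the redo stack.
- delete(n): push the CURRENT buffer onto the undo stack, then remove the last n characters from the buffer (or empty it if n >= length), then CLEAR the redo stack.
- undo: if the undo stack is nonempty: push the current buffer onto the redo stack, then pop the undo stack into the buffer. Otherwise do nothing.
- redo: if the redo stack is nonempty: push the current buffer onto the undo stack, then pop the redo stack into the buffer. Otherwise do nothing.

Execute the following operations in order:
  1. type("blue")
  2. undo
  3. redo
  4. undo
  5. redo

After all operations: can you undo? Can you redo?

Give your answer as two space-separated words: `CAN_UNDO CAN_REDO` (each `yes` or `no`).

Answer: yes no

Derivation:
After op 1 (type): buf='blue' undo_depth=1 redo_depth=0
After op 2 (undo): buf='(empty)' undo_depth=0 redo_depth=1
After op 3 (redo): buf='blue' undo_depth=1 redo_depth=0
After op 4 (undo): buf='(empty)' undo_depth=0 redo_depth=1
After op 5 (redo): buf='blue' undo_depth=1 redo_depth=0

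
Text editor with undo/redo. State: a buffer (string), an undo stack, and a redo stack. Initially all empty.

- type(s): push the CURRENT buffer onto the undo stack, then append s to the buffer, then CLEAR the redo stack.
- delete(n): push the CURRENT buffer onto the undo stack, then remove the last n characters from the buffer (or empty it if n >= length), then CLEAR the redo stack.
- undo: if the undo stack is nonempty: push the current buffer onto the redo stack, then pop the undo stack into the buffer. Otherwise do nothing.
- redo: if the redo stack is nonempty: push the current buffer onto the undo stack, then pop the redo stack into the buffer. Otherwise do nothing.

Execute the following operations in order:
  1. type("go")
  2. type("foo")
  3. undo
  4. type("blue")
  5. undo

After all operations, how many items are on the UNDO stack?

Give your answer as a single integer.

After op 1 (type): buf='go' undo_depth=1 redo_depth=0
After op 2 (type): buf='gofoo' undo_depth=2 redo_depth=0
After op 3 (undo): buf='go' undo_depth=1 redo_depth=1
After op 4 (type): buf='goblue' undo_depth=2 redo_depth=0
After op 5 (undo): buf='go' undo_depth=1 redo_depth=1

Answer: 1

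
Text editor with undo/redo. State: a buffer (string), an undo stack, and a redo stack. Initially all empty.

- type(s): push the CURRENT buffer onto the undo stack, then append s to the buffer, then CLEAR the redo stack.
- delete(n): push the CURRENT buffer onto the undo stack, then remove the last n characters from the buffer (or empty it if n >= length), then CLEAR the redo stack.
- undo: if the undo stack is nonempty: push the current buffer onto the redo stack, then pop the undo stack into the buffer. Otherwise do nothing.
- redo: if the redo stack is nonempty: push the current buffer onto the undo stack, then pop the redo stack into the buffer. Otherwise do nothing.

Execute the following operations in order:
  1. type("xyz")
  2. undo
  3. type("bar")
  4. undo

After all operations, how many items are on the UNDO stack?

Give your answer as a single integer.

Answer: 0

Derivation:
After op 1 (type): buf='xyz' undo_depth=1 redo_depth=0
After op 2 (undo): buf='(empty)' undo_depth=0 redo_depth=1
After op 3 (type): buf='bar' undo_depth=1 redo_depth=0
After op 4 (undo): buf='(empty)' undo_depth=0 redo_depth=1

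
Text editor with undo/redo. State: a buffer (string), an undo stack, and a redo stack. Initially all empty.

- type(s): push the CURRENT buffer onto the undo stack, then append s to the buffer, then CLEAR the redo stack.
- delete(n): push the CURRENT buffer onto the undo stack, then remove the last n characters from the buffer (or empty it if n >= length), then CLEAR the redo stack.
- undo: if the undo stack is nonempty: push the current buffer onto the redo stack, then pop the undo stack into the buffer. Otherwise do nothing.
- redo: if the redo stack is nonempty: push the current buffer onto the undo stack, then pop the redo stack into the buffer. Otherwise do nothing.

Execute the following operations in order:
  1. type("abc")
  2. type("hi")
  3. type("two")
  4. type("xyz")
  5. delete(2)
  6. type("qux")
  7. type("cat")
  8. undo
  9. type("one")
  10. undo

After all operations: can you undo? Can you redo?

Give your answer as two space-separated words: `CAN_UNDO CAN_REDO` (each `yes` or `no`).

After op 1 (type): buf='abc' undo_depth=1 redo_depth=0
After op 2 (type): buf='abchi' undo_depth=2 redo_depth=0
After op 3 (type): buf='abchitwo' undo_depth=3 redo_depth=0
After op 4 (type): buf='abchitwoxyz' undo_depth=4 redo_depth=0
After op 5 (delete): buf='abchitwox' undo_depth=5 redo_depth=0
After op 6 (type): buf='abchitwoxqux' undo_depth=6 redo_depth=0
After op 7 (type): buf='abchitwoxquxcat' undo_depth=7 redo_depth=0
After op 8 (undo): buf='abchitwoxqux' undo_depth=6 redo_depth=1
After op 9 (type): buf='abchitwoxquxone' undo_depth=7 redo_depth=0
After op 10 (undo): buf='abchitwoxqux' undo_depth=6 redo_depth=1

Answer: yes yes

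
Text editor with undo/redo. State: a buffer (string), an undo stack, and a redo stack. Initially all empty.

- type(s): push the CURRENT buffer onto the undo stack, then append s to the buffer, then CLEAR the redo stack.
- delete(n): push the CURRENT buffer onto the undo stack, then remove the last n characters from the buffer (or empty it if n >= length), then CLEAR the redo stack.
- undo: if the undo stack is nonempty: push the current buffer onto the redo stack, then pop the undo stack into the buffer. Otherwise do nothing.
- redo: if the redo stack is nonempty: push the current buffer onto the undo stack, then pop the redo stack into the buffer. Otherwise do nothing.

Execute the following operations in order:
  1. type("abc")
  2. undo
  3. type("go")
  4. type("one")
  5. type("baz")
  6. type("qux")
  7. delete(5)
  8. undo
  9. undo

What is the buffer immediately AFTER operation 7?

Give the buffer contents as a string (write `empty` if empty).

Answer: gooneb

Derivation:
After op 1 (type): buf='abc' undo_depth=1 redo_depth=0
After op 2 (undo): buf='(empty)' undo_depth=0 redo_depth=1
After op 3 (type): buf='go' undo_depth=1 redo_depth=0
After op 4 (type): buf='goone' undo_depth=2 redo_depth=0
After op 5 (type): buf='goonebaz' undo_depth=3 redo_depth=0
After op 6 (type): buf='goonebazqux' undo_depth=4 redo_depth=0
After op 7 (delete): buf='gooneb' undo_depth=5 redo_depth=0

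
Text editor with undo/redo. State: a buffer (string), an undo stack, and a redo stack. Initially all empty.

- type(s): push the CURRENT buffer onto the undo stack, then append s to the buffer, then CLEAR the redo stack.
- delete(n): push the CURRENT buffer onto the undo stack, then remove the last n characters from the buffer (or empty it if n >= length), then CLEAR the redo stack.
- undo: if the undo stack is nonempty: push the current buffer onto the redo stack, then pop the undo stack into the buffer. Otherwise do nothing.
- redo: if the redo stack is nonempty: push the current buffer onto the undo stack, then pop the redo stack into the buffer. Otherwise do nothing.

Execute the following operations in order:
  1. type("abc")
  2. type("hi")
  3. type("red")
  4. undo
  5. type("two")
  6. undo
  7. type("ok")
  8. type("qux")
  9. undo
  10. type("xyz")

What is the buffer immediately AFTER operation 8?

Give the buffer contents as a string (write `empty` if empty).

After op 1 (type): buf='abc' undo_depth=1 redo_depth=0
After op 2 (type): buf='abchi' undo_depth=2 redo_depth=0
After op 3 (type): buf='abchired' undo_depth=3 redo_depth=0
After op 4 (undo): buf='abchi' undo_depth=2 redo_depth=1
After op 5 (type): buf='abchitwo' undo_depth=3 redo_depth=0
After op 6 (undo): buf='abchi' undo_depth=2 redo_depth=1
After op 7 (type): buf='abchiok' undo_depth=3 redo_depth=0
After op 8 (type): buf='abchiokqux' undo_depth=4 redo_depth=0

Answer: abchiokqux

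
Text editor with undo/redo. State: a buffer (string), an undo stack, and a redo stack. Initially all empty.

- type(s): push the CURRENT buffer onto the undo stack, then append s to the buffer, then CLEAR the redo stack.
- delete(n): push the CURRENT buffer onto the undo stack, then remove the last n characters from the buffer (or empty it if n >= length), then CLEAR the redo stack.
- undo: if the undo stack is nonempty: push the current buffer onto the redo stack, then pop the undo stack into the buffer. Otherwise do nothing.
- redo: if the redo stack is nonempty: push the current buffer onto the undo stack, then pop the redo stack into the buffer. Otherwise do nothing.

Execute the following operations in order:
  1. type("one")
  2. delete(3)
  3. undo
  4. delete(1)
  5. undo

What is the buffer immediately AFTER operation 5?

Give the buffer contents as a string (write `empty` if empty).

Answer: one

Derivation:
After op 1 (type): buf='one' undo_depth=1 redo_depth=0
After op 2 (delete): buf='(empty)' undo_depth=2 redo_depth=0
After op 3 (undo): buf='one' undo_depth=1 redo_depth=1
After op 4 (delete): buf='on' undo_depth=2 redo_depth=0
After op 5 (undo): buf='one' undo_depth=1 redo_depth=1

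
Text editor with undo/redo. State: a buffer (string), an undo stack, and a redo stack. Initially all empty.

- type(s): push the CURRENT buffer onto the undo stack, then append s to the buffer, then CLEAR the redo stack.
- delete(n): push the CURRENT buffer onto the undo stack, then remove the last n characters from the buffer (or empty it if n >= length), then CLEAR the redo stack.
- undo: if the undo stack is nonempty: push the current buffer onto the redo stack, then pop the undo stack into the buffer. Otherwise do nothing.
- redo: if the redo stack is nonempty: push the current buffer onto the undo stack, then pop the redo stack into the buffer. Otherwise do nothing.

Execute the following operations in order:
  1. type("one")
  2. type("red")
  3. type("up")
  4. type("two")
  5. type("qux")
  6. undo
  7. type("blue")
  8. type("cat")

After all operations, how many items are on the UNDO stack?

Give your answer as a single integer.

After op 1 (type): buf='one' undo_depth=1 redo_depth=0
After op 2 (type): buf='onered' undo_depth=2 redo_depth=0
After op 3 (type): buf='oneredup' undo_depth=3 redo_depth=0
After op 4 (type): buf='onereduptwo' undo_depth=4 redo_depth=0
After op 5 (type): buf='onereduptwoqux' undo_depth=5 redo_depth=0
After op 6 (undo): buf='onereduptwo' undo_depth=4 redo_depth=1
After op 7 (type): buf='onereduptwoblue' undo_depth=5 redo_depth=0
After op 8 (type): buf='onereduptwobluecat' undo_depth=6 redo_depth=0

Answer: 6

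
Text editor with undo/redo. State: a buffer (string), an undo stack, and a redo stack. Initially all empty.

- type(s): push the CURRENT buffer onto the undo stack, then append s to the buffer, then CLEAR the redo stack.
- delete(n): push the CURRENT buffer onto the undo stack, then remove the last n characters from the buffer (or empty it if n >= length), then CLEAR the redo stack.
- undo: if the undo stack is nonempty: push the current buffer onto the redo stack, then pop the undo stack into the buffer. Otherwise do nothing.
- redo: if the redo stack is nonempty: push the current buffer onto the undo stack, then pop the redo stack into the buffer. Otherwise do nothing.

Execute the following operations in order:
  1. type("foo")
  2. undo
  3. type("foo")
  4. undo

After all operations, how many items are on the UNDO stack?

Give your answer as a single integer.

After op 1 (type): buf='foo' undo_depth=1 redo_depth=0
After op 2 (undo): buf='(empty)' undo_depth=0 redo_depth=1
After op 3 (type): buf='foo' undo_depth=1 redo_depth=0
After op 4 (undo): buf='(empty)' undo_depth=0 redo_depth=1

Answer: 0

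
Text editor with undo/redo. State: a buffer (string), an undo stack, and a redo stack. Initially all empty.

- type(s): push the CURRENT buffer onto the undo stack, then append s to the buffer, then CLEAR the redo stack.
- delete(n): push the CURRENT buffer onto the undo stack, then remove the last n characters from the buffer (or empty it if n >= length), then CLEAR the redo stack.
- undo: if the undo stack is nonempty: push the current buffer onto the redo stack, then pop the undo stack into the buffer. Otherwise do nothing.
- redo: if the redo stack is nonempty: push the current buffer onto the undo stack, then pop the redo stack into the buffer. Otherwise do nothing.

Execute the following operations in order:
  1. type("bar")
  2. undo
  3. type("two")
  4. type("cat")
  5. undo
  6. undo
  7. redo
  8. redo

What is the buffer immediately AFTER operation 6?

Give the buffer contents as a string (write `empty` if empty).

After op 1 (type): buf='bar' undo_depth=1 redo_depth=0
After op 2 (undo): buf='(empty)' undo_depth=0 redo_depth=1
After op 3 (type): buf='two' undo_depth=1 redo_depth=0
After op 4 (type): buf='twocat' undo_depth=2 redo_depth=0
After op 5 (undo): buf='two' undo_depth=1 redo_depth=1
After op 6 (undo): buf='(empty)' undo_depth=0 redo_depth=2

Answer: empty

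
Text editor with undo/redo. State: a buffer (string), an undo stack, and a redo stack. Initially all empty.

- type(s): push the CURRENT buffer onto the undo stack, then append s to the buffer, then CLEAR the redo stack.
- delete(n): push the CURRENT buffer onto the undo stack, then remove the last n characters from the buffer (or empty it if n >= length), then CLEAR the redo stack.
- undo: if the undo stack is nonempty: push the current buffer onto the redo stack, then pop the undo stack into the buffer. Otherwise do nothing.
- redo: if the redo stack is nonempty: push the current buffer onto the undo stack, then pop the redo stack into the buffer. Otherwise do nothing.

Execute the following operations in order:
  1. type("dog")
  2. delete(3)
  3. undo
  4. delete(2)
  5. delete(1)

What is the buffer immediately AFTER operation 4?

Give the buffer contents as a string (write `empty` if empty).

After op 1 (type): buf='dog' undo_depth=1 redo_depth=0
After op 2 (delete): buf='(empty)' undo_depth=2 redo_depth=0
After op 3 (undo): buf='dog' undo_depth=1 redo_depth=1
After op 4 (delete): buf='d' undo_depth=2 redo_depth=0

Answer: d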